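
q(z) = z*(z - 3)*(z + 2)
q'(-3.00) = 27.00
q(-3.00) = -18.00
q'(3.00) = 15.00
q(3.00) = 0.00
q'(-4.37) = 60.03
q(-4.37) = -76.33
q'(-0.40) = -4.72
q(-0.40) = 2.18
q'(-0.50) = -4.25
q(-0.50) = 2.62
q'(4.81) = 53.79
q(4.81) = 59.29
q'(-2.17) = 12.47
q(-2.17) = -1.91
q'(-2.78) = 22.75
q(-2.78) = -12.53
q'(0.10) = -6.17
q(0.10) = -0.61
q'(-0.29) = -5.17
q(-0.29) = 1.63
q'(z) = z*(z - 3) + z*(z + 2) + (z - 3)*(z + 2)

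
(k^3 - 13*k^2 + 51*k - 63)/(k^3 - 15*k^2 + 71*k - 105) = (k - 3)/(k - 5)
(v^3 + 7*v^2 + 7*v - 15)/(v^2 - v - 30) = (v^2 + 2*v - 3)/(v - 6)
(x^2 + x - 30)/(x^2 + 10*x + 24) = (x - 5)/(x + 4)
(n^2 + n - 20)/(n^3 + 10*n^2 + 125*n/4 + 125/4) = 4*(n - 4)/(4*n^2 + 20*n + 25)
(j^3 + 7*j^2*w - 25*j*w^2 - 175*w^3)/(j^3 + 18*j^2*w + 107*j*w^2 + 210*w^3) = (j - 5*w)/(j + 6*w)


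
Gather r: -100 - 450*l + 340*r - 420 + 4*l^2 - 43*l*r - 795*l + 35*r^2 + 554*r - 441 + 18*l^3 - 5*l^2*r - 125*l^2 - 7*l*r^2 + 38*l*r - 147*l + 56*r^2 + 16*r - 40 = 18*l^3 - 121*l^2 - 1392*l + r^2*(91 - 7*l) + r*(-5*l^2 - 5*l + 910) - 1001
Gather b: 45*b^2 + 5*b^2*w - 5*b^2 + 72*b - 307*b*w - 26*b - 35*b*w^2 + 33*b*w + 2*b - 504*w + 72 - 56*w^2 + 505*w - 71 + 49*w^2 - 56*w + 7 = b^2*(5*w + 40) + b*(-35*w^2 - 274*w + 48) - 7*w^2 - 55*w + 8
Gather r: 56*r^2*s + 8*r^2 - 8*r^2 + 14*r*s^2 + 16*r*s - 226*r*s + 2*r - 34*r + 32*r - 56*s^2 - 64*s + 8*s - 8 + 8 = 56*r^2*s + r*(14*s^2 - 210*s) - 56*s^2 - 56*s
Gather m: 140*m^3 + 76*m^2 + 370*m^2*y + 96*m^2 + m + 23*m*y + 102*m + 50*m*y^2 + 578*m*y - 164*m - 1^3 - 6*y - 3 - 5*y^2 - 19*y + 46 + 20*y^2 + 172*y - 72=140*m^3 + m^2*(370*y + 172) + m*(50*y^2 + 601*y - 61) + 15*y^2 + 147*y - 30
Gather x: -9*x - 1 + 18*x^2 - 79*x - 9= 18*x^2 - 88*x - 10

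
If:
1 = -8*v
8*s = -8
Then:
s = -1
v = -1/8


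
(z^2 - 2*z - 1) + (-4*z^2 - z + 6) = -3*z^2 - 3*z + 5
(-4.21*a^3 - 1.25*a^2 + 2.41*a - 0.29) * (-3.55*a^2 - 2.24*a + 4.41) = 14.9455*a^5 + 13.8679*a^4 - 24.3216*a^3 - 9.8814*a^2 + 11.2777*a - 1.2789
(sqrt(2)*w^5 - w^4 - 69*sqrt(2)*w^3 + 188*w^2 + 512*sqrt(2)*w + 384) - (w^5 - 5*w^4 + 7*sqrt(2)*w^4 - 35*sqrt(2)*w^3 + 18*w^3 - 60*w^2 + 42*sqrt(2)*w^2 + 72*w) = -w^5 + sqrt(2)*w^5 - 7*sqrt(2)*w^4 + 4*w^4 - 34*sqrt(2)*w^3 - 18*w^3 - 42*sqrt(2)*w^2 + 248*w^2 - 72*w + 512*sqrt(2)*w + 384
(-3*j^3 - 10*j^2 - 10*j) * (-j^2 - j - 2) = 3*j^5 + 13*j^4 + 26*j^3 + 30*j^2 + 20*j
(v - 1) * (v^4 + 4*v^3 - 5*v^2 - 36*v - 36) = v^5 + 3*v^4 - 9*v^3 - 31*v^2 + 36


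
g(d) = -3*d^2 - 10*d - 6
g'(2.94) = -27.64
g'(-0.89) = -4.66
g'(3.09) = -28.54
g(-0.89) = 0.52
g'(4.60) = -37.60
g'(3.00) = -28.00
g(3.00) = -63.00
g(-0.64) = -0.83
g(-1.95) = 2.09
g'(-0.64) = -6.16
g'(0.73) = -14.38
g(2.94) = -61.33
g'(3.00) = -28.00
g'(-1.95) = 1.70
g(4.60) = -115.48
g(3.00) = -63.00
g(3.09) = -65.54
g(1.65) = -30.67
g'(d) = -6*d - 10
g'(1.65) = -19.90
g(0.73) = -14.90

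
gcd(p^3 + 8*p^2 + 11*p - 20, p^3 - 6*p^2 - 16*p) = 1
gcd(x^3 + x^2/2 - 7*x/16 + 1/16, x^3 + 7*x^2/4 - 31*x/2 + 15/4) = x - 1/4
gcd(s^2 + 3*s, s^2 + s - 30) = 1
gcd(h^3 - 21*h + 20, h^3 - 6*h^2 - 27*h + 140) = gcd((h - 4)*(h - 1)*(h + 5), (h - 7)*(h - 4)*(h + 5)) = h^2 + h - 20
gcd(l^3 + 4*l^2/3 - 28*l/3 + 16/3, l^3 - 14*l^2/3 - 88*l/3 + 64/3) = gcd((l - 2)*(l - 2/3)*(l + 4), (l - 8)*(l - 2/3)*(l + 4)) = l^2 + 10*l/3 - 8/3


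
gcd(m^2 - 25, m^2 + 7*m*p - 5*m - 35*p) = m - 5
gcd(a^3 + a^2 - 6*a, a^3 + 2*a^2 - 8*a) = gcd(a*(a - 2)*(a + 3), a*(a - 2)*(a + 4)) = a^2 - 2*a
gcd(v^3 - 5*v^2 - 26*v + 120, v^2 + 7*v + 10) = v + 5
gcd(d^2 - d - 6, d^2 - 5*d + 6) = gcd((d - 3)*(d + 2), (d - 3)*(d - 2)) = d - 3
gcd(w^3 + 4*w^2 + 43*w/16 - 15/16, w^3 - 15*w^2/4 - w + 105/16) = w + 5/4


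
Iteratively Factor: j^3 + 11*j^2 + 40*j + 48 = (j + 4)*(j^2 + 7*j + 12) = (j + 3)*(j + 4)*(j + 4)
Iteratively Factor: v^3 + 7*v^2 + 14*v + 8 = (v + 2)*(v^2 + 5*v + 4) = (v + 2)*(v + 4)*(v + 1)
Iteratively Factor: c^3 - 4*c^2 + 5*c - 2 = (c - 1)*(c^2 - 3*c + 2) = (c - 2)*(c - 1)*(c - 1)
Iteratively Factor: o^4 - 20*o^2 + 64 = (o + 4)*(o^3 - 4*o^2 - 4*o + 16) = (o - 4)*(o + 4)*(o^2 - 4) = (o - 4)*(o - 2)*(o + 4)*(o + 2)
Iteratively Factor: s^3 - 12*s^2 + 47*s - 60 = (s - 3)*(s^2 - 9*s + 20) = (s - 5)*(s - 3)*(s - 4)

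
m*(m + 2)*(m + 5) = m^3 + 7*m^2 + 10*m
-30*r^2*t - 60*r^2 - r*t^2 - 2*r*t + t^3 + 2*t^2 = (-6*r + t)*(5*r + t)*(t + 2)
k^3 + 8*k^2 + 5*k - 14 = (k - 1)*(k + 2)*(k + 7)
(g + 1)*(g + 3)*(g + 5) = g^3 + 9*g^2 + 23*g + 15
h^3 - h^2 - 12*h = h*(h - 4)*(h + 3)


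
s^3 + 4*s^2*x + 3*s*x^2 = s*(s + x)*(s + 3*x)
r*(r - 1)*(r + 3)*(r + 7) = r^4 + 9*r^3 + 11*r^2 - 21*r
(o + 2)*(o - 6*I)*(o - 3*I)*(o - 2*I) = o^4 + 2*o^3 - 11*I*o^3 - 36*o^2 - 22*I*o^2 - 72*o + 36*I*o + 72*I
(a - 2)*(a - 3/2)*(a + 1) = a^3 - 5*a^2/2 - a/2 + 3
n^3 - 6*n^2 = n^2*(n - 6)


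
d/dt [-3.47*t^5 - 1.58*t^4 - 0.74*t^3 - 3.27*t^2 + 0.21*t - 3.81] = -17.35*t^4 - 6.32*t^3 - 2.22*t^2 - 6.54*t + 0.21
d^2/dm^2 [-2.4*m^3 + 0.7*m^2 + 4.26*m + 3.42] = 1.4 - 14.4*m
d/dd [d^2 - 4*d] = 2*d - 4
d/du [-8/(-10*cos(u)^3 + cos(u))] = 8*(30 - 1/cos(u)^2)*sin(u)/(10*sin(u)^2 - 9)^2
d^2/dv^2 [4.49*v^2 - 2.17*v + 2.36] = 8.98000000000000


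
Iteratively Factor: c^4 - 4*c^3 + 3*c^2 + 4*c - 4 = (c - 2)*(c^3 - 2*c^2 - c + 2) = (c - 2)*(c + 1)*(c^2 - 3*c + 2) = (c - 2)*(c - 1)*(c + 1)*(c - 2)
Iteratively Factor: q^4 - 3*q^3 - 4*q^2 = (q)*(q^3 - 3*q^2 - 4*q) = q*(q + 1)*(q^2 - 4*q) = q*(q - 4)*(q + 1)*(q)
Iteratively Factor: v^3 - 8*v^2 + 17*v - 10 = (v - 2)*(v^2 - 6*v + 5) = (v - 5)*(v - 2)*(v - 1)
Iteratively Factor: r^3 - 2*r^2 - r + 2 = (r - 2)*(r^2 - 1) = (r - 2)*(r - 1)*(r + 1)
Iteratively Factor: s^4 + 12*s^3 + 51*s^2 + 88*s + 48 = (s + 1)*(s^3 + 11*s^2 + 40*s + 48) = (s + 1)*(s + 4)*(s^2 + 7*s + 12) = (s + 1)*(s + 4)^2*(s + 3)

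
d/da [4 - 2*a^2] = -4*a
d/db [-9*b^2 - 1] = -18*b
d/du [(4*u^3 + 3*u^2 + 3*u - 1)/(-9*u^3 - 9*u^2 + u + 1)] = (-9*u^4 + 62*u^3 + 15*u^2 - 12*u + 4)/(81*u^6 + 162*u^5 + 63*u^4 - 36*u^3 - 17*u^2 + 2*u + 1)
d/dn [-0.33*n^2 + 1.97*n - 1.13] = 1.97 - 0.66*n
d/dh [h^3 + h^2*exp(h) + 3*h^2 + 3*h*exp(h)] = h^2*exp(h) + 3*h^2 + 5*h*exp(h) + 6*h + 3*exp(h)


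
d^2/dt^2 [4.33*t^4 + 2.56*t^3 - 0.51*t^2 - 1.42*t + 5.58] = 51.96*t^2 + 15.36*t - 1.02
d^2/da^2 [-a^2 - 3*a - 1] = -2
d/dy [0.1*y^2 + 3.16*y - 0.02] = 0.2*y + 3.16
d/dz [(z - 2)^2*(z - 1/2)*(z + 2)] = 4*z^3 - 15*z^2/2 - 6*z + 10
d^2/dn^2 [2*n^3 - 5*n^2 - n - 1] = 12*n - 10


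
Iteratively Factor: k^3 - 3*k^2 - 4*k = (k + 1)*(k^2 - 4*k) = k*(k + 1)*(k - 4)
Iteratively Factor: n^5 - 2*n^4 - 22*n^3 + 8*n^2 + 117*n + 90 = (n + 1)*(n^4 - 3*n^3 - 19*n^2 + 27*n + 90) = (n + 1)*(n + 3)*(n^3 - 6*n^2 - n + 30) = (n - 3)*(n + 1)*(n + 3)*(n^2 - 3*n - 10) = (n - 5)*(n - 3)*(n + 1)*(n + 3)*(n + 2)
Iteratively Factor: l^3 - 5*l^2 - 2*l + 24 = (l - 3)*(l^2 - 2*l - 8) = (l - 3)*(l + 2)*(l - 4)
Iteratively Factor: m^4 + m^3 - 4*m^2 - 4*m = (m + 2)*(m^3 - m^2 - 2*m) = (m + 1)*(m + 2)*(m^2 - 2*m) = m*(m + 1)*(m + 2)*(m - 2)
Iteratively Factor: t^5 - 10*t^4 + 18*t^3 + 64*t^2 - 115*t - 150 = (t - 3)*(t^4 - 7*t^3 - 3*t^2 + 55*t + 50) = (t - 3)*(t + 2)*(t^3 - 9*t^2 + 15*t + 25) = (t - 3)*(t + 1)*(t + 2)*(t^2 - 10*t + 25) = (t - 5)*(t - 3)*(t + 1)*(t + 2)*(t - 5)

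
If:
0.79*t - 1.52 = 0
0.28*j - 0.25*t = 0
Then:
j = 1.72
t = 1.92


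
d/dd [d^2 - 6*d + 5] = 2*d - 6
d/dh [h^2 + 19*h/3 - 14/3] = 2*h + 19/3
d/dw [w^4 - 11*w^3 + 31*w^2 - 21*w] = 4*w^3 - 33*w^2 + 62*w - 21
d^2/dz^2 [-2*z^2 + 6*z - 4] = -4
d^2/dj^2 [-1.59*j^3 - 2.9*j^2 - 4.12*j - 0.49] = -9.54*j - 5.8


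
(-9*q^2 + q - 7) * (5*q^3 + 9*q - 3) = -45*q^5 + 5*q^4 - 116*q^3 + 36*q^2 - 66*q + 21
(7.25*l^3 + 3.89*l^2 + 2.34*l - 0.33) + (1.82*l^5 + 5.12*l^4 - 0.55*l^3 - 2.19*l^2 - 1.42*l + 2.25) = 1.82*l^5 + 5.12*l^4 + 6.7*l^3 + 1.7*l^2 + 0.92*l + 1.92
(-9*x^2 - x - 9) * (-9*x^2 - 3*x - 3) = 81*x^4 + 36*x^3 + 111*x^2 + 30*x + 27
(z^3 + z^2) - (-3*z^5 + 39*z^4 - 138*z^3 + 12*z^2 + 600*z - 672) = 3*z^5 - 39*z^4 + 139*z^3 - 11*z^2 - 600*z + 672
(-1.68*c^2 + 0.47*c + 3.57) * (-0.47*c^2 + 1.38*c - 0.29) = 0.7896*c^4 - 2.5393*c^3 - 0.5421*c^2 + 4.7903*c - 1.0353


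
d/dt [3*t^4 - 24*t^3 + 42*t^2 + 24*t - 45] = 12*t^3 - 72*t^2 + 84*t + 24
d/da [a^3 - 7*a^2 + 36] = a*(3*a - 14)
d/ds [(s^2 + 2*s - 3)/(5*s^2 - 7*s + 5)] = (-17*s^2 + 40*s - 11)/(25*s^4 - 70*s^3 + 99*s^2 - 70*s + 25)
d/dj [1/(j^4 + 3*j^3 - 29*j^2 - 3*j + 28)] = (-4*j^3 - 9*j^2 + 58*j + 3)/(j^4 + 3*j^3 - 29*j^2 - 3*j + 28)^2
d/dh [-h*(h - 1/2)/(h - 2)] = (-h^2 + 4*h - 1)/(h^2 - 4*h + 4)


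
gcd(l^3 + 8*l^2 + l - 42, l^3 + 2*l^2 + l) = 1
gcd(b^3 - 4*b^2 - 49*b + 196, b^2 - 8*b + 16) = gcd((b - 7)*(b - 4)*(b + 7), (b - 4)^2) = b - 4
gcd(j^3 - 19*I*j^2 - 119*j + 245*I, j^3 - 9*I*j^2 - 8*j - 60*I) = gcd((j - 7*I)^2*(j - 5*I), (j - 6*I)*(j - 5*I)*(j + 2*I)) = j - 5*I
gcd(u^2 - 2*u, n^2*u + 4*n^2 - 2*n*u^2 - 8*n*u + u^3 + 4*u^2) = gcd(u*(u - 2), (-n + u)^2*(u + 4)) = 1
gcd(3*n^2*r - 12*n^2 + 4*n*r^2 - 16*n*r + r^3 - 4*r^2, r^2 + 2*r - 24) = r - 4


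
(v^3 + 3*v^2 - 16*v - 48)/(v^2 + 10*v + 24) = (v^2 - v - 12)/(v + 6)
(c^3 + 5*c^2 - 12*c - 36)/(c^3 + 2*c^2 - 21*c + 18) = (c + 2)/(c - 1)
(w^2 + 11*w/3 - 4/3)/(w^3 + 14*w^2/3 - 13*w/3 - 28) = (3*w - 1)/(3*w^2 + 2*w - 21)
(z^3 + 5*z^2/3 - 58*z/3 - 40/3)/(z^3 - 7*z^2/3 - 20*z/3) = (3*z^2 + 17*z + 10)/(z*(3*z + 5))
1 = 1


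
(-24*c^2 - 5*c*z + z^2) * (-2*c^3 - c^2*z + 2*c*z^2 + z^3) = 48*c^5 + 34*c^4*z - 45*c^3*z^2 - 35*c^2*z^3 - 3*c*z^4 + z^5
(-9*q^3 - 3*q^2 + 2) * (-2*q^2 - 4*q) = 18*q^5 + 42*q^4 + 12*q^3 - 4*q^2 - 8*q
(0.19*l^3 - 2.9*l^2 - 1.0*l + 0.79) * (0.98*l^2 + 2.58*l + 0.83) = 0.1862*l^5 - 2.3518*l^4 - 8.3043*l^3 - 4.2128*l^2 + 1.2082*l + 0.6557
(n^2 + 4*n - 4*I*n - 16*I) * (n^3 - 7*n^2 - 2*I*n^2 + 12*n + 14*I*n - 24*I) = n^5 - 3*n^4 - 6*I*n^4 - 24*n^3 + 18*I*n^3 + 72*n^2 + 96*I*n^2 + 128*n - 288*I*n - 384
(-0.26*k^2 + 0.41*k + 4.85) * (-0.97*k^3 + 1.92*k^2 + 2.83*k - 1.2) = 0.2522*k^5 - 0.8969*k^4 - 4.6531*k^3 + 10.7843*k^2 + 13.2335*k - 5.82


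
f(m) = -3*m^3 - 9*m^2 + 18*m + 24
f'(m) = -9*m^2 - 18*m + 18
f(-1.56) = -14.59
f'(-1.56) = 24.18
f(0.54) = 30.62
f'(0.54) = 5.66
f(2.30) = -18.71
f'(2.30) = -71.01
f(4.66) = -391.14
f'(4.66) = -261.32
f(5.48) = -641.33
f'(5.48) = -350.91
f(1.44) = 22.30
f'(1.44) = -26.58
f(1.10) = 28.92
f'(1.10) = -12.69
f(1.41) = 23.08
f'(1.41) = -25.27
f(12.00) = -6240.00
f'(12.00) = -1494.00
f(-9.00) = 1320.00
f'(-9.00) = -549.00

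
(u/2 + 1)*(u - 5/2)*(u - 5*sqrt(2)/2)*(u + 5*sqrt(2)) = u^4/2 - u^3/4 + 5*sqrt(2)*u^3/4 - 15*u^2 - 5*sqrt(2)*u^2/8 - 25*sqrt(2)*u/4 + 25*u/4 + 125/2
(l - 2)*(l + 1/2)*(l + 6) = l^3 + 9*l^2/2 - 10*l - 6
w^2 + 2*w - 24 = (w - 4)*(w + 6)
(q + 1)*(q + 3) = q^2 + 4*q + 3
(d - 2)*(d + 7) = d^2 + 5*d - 14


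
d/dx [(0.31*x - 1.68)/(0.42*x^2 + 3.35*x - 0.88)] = (-0.1302*x^2 + 1.4112*x + 5.3552)/(0.1764*x^4 + 2.814*x^3 + 10.4833*x^2 - 5.896*x + 0.7744)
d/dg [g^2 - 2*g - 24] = 2*g - 2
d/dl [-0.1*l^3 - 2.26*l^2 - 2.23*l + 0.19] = -0.3*l^2 - 4.52*l - 2.23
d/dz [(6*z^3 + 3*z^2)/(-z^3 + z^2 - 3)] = 9*z*(z^3 - 6*z - 2)/(z^6 - 2*z^5 + z^4 + 6*z^3 - 6*z^2 + 9)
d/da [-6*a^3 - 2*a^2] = 2*a*(-9*a - 2)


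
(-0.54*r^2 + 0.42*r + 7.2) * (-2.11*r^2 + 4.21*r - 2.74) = 1.1394*r^4 - 3.1596*r^3 - 11.9442*r^2 + 29.1612*r - 19.728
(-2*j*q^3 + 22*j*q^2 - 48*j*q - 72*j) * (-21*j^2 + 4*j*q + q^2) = 42*j^3*q^3 - 462*j^3*q^2 + 1008*j^3*q + 1512*j^3 - 8*j^2*q^4 + 88*j^2*q^3 - 192*j^2*q^2 - 288*j^2*q - 2*j*q^5 + 22*j*q^4 - 48*j*q^3 - 72*j*q^2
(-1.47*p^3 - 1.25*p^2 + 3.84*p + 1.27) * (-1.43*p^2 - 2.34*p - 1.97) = 2.1021*p^5 + 5.2273*p^4 + 0.329700000000001*p^3 - 8.3392*p^2 - 10.5366*p - 2.5019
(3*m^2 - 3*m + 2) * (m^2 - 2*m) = 3*m^4 - 9*m^3 + 8*m^2 - 4*m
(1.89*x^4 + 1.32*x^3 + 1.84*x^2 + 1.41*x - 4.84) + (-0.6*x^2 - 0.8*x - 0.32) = 1.89*x^4 + 1.32*x^3 + 1.24*x^2 + 0.61*x - 5.16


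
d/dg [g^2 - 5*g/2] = 2*g - 5/2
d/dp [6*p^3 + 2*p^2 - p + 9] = 18*p^2 + 4*p - 1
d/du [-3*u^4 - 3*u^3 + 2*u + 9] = -12*u^3 - 9*u^2 + 2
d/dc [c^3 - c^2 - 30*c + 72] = 3*c^2 - 2*c - 30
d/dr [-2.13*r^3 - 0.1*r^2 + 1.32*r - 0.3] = -6.39*r^2 - 0.2*r + 1.32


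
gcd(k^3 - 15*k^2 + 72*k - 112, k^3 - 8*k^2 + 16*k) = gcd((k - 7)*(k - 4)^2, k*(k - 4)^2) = k^2 - 8*k + 16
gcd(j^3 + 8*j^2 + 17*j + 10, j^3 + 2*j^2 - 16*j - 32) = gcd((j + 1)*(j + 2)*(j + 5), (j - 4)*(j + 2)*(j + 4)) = j + 2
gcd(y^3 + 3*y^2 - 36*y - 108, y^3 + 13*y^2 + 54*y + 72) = y^2 + 9*y + 18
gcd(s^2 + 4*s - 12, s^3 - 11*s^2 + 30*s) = 1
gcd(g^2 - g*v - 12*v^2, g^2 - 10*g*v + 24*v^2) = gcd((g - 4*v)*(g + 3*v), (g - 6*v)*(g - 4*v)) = -g + 4*v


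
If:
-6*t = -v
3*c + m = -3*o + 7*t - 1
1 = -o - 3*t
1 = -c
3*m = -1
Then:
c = -1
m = -1/3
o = 0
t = -1/3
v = -2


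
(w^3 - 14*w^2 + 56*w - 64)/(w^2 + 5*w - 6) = (w^3 - 14*w^2 + 56*w - 64)/(w^2 + 5*w - 6)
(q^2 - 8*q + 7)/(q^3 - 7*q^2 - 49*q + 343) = (q - 1)/(q^2 - 49)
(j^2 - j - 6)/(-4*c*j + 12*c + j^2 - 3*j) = (-j - 2)/(4*c - j)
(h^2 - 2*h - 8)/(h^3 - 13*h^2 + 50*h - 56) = (h + 2)/(h^2 - 9*h + 14)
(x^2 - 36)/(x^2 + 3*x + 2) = (x^2 - 36)/(x^2 + 3*x + 2)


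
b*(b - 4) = b^2 - 4*b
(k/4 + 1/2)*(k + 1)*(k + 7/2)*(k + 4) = k^4/4 + 21*k^3/8 + 77*k^2/8 + 57*k/4 + 7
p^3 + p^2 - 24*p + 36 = (p - 3)*(p - 2)*(p + 6)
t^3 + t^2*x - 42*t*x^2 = t*(t - 6*x)*(t + 7*x)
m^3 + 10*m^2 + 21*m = m*(m + 3)*(m + 7)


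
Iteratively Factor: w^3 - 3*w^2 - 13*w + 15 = (w - 1)*(w^2 - 2*w - 15) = (w - 5)*(w - 1)*(w + 3)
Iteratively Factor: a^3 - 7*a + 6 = (a + 3)*(a^2 - 3*a + 2) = (a - 1)*(a + 3)*(a - 2)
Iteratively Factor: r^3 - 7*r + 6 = (r + 3)*(r^2 - 3*r + 2) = (r - 1)*(r + 3)*(r - 2)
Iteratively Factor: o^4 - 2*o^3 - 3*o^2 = (o + 1)*(o^3 - 3*o^2) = o*(o + 1)*(o^2 - 3*o) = o^2*(o + 1)*(o - 3)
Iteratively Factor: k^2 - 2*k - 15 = (k + 3)*(k - 5)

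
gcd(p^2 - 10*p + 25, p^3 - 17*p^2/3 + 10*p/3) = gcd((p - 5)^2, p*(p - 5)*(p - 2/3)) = p - 5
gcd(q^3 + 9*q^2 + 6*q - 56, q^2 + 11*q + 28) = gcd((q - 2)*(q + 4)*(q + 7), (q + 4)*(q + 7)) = q^2 + 11*q + 28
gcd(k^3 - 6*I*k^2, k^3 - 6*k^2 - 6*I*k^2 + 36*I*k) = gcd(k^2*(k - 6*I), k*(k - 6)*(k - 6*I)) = k^2 - 6*I*k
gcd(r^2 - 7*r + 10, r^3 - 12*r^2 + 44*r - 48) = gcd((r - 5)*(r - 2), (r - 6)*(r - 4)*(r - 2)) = r - 2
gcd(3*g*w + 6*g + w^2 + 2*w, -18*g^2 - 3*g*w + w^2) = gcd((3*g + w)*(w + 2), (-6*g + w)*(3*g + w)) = 3*g + w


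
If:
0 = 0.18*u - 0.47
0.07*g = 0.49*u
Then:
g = 18.28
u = 2.61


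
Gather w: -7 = -7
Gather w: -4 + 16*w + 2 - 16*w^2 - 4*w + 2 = -16*w^2 + 12*w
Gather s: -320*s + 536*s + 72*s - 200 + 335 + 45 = 288*s + 180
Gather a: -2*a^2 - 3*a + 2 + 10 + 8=-2*a^2 - 3*a + 20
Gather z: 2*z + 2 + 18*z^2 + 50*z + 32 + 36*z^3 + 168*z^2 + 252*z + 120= 36*z^3 + 186*z^2 + 304*z + 154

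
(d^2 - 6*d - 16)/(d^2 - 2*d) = (d^2 - 6*d - 16)/(d*(d - 2))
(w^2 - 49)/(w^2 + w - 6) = (w^2 - 49)/(w^2 + w - 6)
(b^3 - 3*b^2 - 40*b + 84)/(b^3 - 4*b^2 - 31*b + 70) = (b + 6)/(b + 5)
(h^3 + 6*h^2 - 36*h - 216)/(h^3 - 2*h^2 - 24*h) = (h^2 + 12*h + 36)/(h*(h + 4))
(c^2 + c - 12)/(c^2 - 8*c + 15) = (c + 4)/(c - 5)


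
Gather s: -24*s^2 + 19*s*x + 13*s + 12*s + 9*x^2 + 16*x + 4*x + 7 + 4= -24*s^2 + s*(19*x + 25) + 9*x^2 + 20*x + 11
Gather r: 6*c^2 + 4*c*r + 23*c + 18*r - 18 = 6*c^2 + 23*c + r*(4*c + 18) - 18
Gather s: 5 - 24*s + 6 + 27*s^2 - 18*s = 27*s^2 - 42*s + 11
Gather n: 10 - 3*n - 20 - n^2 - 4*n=-n^2 - 7*n - 10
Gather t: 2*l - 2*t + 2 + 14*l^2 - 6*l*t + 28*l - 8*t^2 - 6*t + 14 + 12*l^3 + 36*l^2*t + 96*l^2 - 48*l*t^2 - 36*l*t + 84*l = 12*l^3 + 110*l^2 + 114*l + t^2*(-48*l - 8) + t*(36*l^2 - 42*l - 8) + 16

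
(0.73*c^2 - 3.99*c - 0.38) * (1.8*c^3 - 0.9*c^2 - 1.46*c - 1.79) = 1.314*c^5 - 7.839*c^4 + 1.8412*c^3 + 4.8607*c^2 + 7.6969*c + 0.6802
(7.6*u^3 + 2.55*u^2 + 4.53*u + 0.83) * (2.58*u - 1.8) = 19.608*u^4 - 7.101*u^3 + 7.0974*u^2 - 6.0126*u - 1.494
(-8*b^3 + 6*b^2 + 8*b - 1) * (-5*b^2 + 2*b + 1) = 40*b^5 - 46*b^4 - 36*b^3 + 27*b^2 + 6*b - 1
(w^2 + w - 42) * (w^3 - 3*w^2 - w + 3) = w^5 - 2*w^4 - 46*w^3 + 128*w^2 + 45*w - 126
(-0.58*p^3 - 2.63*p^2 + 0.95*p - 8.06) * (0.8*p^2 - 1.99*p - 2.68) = -0.464*p^5 - 0.9498*p^4 + 7.5481*p^3 - 1.2901*p^2 + 13.4934*p + 21.6008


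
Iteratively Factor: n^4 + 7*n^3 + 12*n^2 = (n)*(n^3 + 7*n^2 + 12*n) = n*(n + 3)*(n^2 + 4*n) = n*(n + 3)*(n + 4)*(n)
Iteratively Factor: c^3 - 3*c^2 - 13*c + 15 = (c - 1)*(c^2 - 2*c - 15) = (c - 5)*(c - 1)*(c + 3)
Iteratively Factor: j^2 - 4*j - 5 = (j + 1)*(j - 5)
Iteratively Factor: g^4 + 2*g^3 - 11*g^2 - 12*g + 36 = (g + 3)*(g^3 - g^2 - 8*g + 12) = (g - 2)*(g + 3)*(g^2 + g - 6) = (g - 2)^2*(g + 3)*(g + 3)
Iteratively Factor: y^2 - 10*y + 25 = (y - 5)*(y - 5)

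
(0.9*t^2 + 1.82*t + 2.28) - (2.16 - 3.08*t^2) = 3.98*t^2 + 1.82*t + 0.12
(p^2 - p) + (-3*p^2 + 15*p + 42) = -2*p^2 + 14*p + 42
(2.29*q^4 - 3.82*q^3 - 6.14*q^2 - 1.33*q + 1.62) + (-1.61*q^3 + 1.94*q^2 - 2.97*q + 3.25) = 2.29*q^4 - 5.43*q^3 - 4.2*q^2 - 4.3*q + 4.87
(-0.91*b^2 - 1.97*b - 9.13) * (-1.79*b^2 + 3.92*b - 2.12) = 1.6289*b^4 - 0.0409000000000002*b^3 + 10.5495*b^2 - 31.6132*b + 19.3556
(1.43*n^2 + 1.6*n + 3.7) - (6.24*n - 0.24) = 1.43*n^2 - 4.64*n + 3.94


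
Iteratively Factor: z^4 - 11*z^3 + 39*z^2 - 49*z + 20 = (z - 4)*(z^3 - 7*z^2 + 11*z - 5) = (z - 5)*(z - 4)*(z^2 - 2*z + 1) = (z - 5)*(z - 4)*(z - 1)*(z - 1)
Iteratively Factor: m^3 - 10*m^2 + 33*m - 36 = (m - 3)*(m^2 - 7*m + 12) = (m - 4)*(m - 3)*(m - 3)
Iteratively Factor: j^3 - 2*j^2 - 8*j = (j + 2)*(j^2 - 4*j) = (j - 4)*(j + 2)*(j)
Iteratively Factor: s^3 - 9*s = (s)*(s^2 - 9) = s*(s - 3)*(s + 3)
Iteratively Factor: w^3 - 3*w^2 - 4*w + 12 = (w + 2)*(w^2 - 5*w + 6) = (w - 2)*(w + 2)*(w - 3)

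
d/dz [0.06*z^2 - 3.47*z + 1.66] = 0.12*z - 3.47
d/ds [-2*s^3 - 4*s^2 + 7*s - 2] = -6*s^2 - 8*s + 7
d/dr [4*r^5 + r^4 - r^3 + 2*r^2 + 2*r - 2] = 20*r^4 + 4*r^3 - 3*r^2 + 4*r + 2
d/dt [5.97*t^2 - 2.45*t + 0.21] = 11.94*t - 2.45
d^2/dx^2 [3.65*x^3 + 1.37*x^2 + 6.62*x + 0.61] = 21.9*x + 2.74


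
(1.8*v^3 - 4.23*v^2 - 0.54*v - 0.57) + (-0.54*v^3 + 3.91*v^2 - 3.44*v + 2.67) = 1.26*v^3 - 0.32*v^2 - 3.98*v + 2.1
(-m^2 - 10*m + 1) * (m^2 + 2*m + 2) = -m^4 - 12*m^3 - 21*m^2 - 18*m + 2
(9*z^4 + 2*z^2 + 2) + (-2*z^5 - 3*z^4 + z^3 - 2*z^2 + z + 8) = -2*z^5 + 6*z^4 + z^3 + z + 10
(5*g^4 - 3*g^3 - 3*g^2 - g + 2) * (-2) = -10*g^4 + 6*g^3 + 6*g^2 + 2*g - 4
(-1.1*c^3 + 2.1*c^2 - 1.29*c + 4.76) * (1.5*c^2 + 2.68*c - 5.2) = -1.65*c^5 + 0.202*c^4 + 9.413*c^3 - 7.2372*c^2 + 19.4648*c - 24.752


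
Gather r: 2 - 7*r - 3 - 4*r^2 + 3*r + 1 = -4*r^2 - 4*r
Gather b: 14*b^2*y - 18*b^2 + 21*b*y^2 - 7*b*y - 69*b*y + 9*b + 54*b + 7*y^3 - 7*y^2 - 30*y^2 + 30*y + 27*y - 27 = b^2*(14*y - 18) + b*(21*y^2 - 76*y + 63) + 7*y^3 - 37*y^2 + 57*y - 27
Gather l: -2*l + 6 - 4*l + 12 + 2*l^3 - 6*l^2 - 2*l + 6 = 2*l^3 - 6*l^2 - 8*l + 24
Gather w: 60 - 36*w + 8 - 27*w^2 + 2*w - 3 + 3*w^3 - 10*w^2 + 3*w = 3*w^3 - 37*w^2 - 31*w + 65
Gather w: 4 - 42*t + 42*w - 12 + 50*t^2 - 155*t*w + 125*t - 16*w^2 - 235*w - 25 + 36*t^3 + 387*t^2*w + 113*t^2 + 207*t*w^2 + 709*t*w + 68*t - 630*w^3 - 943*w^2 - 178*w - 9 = 36*t^3 + 163*t^2 + 151*t - 630*w^3 + w^2*(207*t - 959) + w*(387*t^2 + 554*t - 371) - 42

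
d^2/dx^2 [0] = 0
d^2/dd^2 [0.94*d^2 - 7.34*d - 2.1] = 1.88000000000000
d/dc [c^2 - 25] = 2*c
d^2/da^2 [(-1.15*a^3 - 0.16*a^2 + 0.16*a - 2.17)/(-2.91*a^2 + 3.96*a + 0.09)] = (-1.4210854715202e-14*a^4 + 37.64781*a^3 + 112.965246*a^2 - 150.232806*a + 69.31143)/(24.642171*a^6 - 100.601028*a^5 + 134.613981*a^4 - 55.876392*a^3 - 4.163319*a^2 - 0.096228*a - 0.000729)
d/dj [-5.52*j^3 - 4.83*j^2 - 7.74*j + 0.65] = -16.56*j^2 - 9.66*j - 7.74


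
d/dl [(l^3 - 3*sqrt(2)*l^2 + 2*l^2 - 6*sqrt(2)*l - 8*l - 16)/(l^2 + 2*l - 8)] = (l^4 + 4*l^3 - 12*l^2 + 48*sqrt(2)*l + 48*sqrt(2) + 96)/(l^4 + 4*l^3 - 12*l^2 - 32*l + 64)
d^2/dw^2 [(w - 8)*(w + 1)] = 2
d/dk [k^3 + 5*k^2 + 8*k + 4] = 3*k^2 + 10*k + 8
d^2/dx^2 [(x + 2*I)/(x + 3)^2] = 2*(x - 6 + 6*I)/(x + 3)^4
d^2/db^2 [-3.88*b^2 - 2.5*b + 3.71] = -7.76000000000000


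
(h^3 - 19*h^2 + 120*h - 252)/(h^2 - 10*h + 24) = (h^2 - 13*h + 42)/(h - 4)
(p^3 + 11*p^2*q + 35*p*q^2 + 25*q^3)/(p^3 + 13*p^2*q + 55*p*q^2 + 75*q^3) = (p + q)/(p + 3*q)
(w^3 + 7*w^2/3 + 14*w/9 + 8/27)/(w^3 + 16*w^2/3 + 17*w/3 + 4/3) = (w^2 + 2*w + 8/9)/(w^2 + 5*w + 4)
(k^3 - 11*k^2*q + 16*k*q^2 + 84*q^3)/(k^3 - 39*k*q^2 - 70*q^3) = (k - 6*q)/(k + 5*q)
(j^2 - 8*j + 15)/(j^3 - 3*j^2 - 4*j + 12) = (j - 5)/(j^2 - 4)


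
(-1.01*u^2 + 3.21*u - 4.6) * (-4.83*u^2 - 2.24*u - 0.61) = 4.8783*u^4 - 13.2419*u^3 + 15.6437*u^2 + 8.3459*u + 2.806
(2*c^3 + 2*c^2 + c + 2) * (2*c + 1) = 4*c^4 + 6*c^3 + 4*c^2 + 5*c + 2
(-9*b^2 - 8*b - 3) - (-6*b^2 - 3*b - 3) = -3*b^2 - 5*b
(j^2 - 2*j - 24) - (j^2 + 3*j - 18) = -5*j - 6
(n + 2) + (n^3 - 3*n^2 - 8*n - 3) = n^3 - 3*n^2 - 7*n - 1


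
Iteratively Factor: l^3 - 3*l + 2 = (l + 2)*(l^2 - 2*l + 1) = (l - 1)*(l + 2)*(l - 1)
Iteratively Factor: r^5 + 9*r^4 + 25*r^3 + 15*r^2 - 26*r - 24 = (r + 3)*(r^4 + 6*r^3 + 7*r^2 - 6*r - 8) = (r + 2)*(r + 3)*(r^3 + 4*r^2 - r - 4) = (r + 1)*(r + 2)*(r + 3)*(r^2 + 3*r - 4) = (r - 1)*(r + 1)*(r + 2)*(r + 3)*(r + 4)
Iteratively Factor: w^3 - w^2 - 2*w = (w - 2)*(w^2 + w) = w*(w - 2)*(w + 1)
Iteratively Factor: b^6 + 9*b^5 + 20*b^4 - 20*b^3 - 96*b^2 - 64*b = (b + 1)*(b^5 + 8*b^4 + 12*b^3 - 32*b^2 - 64*b) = (b + 1)*(b + 2)*(b^4 + 6*b^3 - 32*b) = (b + 1)*(b + 2)*(b + 4)*(b^3 + 2*b^2 - 8*b) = (b - 2)*(b + 1)*(b + 2)*(b + 4)*(b^2 + 4*b) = b*(b - 2)*(b + 1)*(b + 2)*(b + 4)*(b + 4)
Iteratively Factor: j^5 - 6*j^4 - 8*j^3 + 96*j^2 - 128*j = (j - 4)*(j^4 - 2*j^3 - 16*j^2 + 32*j) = (j - 4)^2*(j^3 + 2*j^2 - 8*j) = (j - 4)^2*(j - 2)*(j^2 + 4*j) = (j - 4)^2*(j - 2)*(j + 4)*(j)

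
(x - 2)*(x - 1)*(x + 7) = x^3 + 4*x^2 - 19*x + 14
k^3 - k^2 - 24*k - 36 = (k - 6)*(k + 2)*(k + 3)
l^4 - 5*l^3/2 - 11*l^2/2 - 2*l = l*(l - 4)*(l + 1/2)*(l + 1)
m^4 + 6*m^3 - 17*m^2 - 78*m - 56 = (m - 4)*(m + 1)*(m + 2)*(m + 7)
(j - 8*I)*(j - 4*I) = j^2 - 12*I*j - 32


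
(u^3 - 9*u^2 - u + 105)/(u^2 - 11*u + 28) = (u^2 - 2*u - 15)/(u - 4)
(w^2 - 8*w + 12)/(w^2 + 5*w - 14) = (w - 6)/(w + 7)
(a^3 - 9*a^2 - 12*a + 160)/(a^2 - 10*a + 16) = (a^2 - a - 20)/(a - 2)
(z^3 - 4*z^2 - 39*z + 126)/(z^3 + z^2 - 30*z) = (z^2 - 10*z + 21)/(z*(z - 5))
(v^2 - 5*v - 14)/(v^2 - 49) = (v + 2)/(v + 7)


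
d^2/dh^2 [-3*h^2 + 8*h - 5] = -6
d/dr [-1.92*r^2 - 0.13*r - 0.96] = -3.84*r - 0.13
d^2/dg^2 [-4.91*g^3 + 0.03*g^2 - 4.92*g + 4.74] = 0.06 - 29.46*g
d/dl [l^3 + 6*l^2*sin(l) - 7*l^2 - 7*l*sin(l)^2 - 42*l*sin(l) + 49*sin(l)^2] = 6*l^2*cos(l) + 3*l^2 + 12*l*sin(l) - 7*l*sin(2*l) - 42*l*cos(l) - 14*l - 7*sin(l)^2 - 42*sin(l) + 49*sin(2*l)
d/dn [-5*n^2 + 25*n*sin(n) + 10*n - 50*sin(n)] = 25*n*cos(n) - 10*n + 25*sin(n) - 50*cos(n) + 10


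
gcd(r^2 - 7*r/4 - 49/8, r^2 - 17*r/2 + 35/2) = r - 7/2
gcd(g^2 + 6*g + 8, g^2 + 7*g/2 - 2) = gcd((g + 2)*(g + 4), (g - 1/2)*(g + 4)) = g + 4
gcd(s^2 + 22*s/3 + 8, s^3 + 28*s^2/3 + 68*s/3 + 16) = s^2 + 22*s/3 + 8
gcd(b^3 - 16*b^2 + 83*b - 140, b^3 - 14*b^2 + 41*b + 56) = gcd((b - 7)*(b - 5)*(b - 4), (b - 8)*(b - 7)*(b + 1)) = b - 7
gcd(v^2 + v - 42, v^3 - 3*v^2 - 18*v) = v - 6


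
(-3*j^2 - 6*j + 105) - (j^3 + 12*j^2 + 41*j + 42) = -j^3 - 15*j^2 - 47*j + 63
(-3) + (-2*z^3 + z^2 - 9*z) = -2*z^3 + z^2 - 9*z - 3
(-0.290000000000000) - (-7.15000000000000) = 6.86000000000000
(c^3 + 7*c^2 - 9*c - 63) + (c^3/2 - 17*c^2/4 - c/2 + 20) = 3*c^3/2 + 11*c^2/4 - 19*c/2 - 43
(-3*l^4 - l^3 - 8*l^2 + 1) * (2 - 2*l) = 6*l^5 - 4*l^4 + 14*l^3 - 16*l^2 - 2*l + 2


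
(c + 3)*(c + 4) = c^2 + 7*c + 12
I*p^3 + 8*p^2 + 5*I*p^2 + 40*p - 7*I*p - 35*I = (p + 5)*(p - 7*I)*(I*p + 1)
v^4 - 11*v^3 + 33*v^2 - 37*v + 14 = (v - 7)*(v - 2)*(v - 1)^2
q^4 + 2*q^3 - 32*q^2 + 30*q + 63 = (q - 3)^2*(q + 1)*(q + 7)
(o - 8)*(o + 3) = o^2 - 5*o - 24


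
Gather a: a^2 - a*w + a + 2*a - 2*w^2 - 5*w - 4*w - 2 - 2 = a^2 + a*(3 - w) - 2*w^2 - 9*w - 4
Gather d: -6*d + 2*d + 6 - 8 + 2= -4*d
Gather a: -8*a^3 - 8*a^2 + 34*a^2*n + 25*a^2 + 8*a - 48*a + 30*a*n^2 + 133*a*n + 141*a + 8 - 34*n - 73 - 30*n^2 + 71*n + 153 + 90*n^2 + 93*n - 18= -8*a^3 + a^2*(34*n + 17) + a*(30*n^2 + 133*n + 101) + 60*n^2 + 130*n + 70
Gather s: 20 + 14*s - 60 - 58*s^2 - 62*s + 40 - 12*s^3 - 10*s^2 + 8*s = -12*s^3 - 68*s^2 - 40*s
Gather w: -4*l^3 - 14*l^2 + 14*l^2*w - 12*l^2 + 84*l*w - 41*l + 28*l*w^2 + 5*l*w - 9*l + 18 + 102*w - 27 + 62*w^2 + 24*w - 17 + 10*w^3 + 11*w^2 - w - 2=-4*l^3 - 26*l^2 - 50*l + 10*w^3 + w^2*(28*l + 73) + w*(14*l^2 + 89*l + 125) - 28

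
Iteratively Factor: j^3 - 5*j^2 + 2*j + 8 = (j - 4)*(j^2 - j - 2) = (j - 4)*(j + 1)*(j - 2)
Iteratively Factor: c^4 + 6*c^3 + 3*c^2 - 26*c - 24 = (c - 2)*(c^3 + 8*c^2 + 19*c + 12) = (c - 2)*(c + 4)*(c^2 + 4*c + 3) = (c - 2)*(c + 3)*(c + 4)*(c + 1)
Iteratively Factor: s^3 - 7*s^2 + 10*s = (s - 2)*(s^2 - 5*s) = (s - 5)*(s - 2)*(s)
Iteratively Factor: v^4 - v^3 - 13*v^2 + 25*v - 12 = (v - 1)*(v^3 - 13*v + 12) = (v - 1)*(v + 4)*(v^2 - 4*v + 3) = (v - 1)^2*(v + 4)*(v - 3)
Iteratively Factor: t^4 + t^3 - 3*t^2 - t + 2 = (t - 1)*(t^3 + 2*t^2 - t - 2) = (t - 1)*(t + 1)*(t^2 + t - 2) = (t - 1)^2*(t + 1)*(t + 2)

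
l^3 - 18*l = l*(l - 3*sqrt(2))*(l + 3*sqrt(2))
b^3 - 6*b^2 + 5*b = b*(b - 5)*(b - 1)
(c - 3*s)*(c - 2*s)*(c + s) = c^3 - 4*c^2*s + c*s^2 + 6*s^3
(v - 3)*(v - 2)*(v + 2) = v^3 - 3*v^2 - 4*v + 12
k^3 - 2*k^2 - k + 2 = (k - 2)*(k - 1)*(k + 1)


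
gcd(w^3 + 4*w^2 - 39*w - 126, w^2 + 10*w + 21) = w^2 + 10*w + 21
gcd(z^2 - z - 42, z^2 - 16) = 1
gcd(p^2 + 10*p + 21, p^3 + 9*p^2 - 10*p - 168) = p + 7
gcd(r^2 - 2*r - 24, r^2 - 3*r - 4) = 1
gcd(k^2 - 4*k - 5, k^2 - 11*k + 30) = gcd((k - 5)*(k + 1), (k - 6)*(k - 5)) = k - 5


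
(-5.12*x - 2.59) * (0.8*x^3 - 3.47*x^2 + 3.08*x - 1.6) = -4.096*x^4 + 15.6944*x^3 - 6.7823*x^2 + 0.2148*x + 4.144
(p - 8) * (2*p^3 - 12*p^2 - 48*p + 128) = 2*p^4 - 28*p^3 + 48*p^2 + 512*p - 1024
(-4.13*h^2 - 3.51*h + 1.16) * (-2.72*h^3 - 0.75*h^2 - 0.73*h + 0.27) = 11.2336*h^5 + 12.6447*h^4 + 2.4922*h^3 + 0.5772*h^2 - 1.7945*h + 0.3132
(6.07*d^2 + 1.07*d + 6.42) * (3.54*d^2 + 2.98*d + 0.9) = 21.4878*d^4 + 21.8764*d^3 + 31.3784*d^2 + 20.0946*d + 5.778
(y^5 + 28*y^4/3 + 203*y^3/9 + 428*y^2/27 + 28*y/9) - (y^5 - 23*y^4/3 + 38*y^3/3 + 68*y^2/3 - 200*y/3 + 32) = 17*y^4 + 89*y^3/9 - 184*y^2/27 + 628*y/9 - 32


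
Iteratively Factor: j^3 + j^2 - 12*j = (j - 3)*(j^2 + 4*j) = (j - 3)*(j + 4)*(j)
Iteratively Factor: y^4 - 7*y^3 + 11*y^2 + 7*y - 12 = (y - 3)*(y^3 - 4*y^2 - y + 4) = (y - 4)*(y - 3)*(y^2 - 1) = (y - 4)*(y - 3)*(y + 1)*(y - 1)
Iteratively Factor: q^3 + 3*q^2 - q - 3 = (q + 3)*(q^2 - 1) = (q - 1)*(q + 3)*(q + 1)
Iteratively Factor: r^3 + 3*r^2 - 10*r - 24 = (r + 2)*(r^2 + r - 12) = (r + 2)*(r + 4)*(r - 3)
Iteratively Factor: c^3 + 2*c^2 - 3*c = (c - 1)*(c^2 + 3*c) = (c - 1)*(c + 3)*(c)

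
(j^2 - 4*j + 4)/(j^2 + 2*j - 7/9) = 9*(j^2 - 4*j + 4)/(9*j^2 + 18*j - 7)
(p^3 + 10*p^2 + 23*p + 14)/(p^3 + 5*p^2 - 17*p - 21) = (p + 2)/(p - 3)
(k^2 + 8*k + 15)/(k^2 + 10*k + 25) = (k + 3)/(k + 5)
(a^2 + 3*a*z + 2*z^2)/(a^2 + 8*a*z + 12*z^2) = (a + z)/(a + 6*z)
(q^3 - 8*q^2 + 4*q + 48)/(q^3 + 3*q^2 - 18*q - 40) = (q - 6)/(q + 5)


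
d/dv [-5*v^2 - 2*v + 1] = -10*v - 2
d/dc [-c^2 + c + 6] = 1 - 2*c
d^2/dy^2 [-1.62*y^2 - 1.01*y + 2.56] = -3.24000000000000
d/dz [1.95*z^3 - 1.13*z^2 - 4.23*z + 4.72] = 5.85*z^2 - 2.26*z - 4.23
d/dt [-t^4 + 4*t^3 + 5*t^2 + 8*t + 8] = -4*t^3 + 12*t^2 + 10*t + 8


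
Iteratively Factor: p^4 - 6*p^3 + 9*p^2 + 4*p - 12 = (p - 2)*(p^3 - 4*p^2 + p + 6) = (p - 2)*(p + 1)*(p^2 - 5*p + 6) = (p - 2)^2*(p + 1)*(p - 3)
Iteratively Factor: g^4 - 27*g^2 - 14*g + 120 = (g - 2)*(g^3 + 2*g^2 - 23*g - 60) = (g - 2)*(g + 3)*(g^2 - g - 20) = (g - 5)*(g - 2)*(g + 3)*(g + 4)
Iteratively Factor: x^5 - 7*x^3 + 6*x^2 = (x - 1)*(x^4 + x^3 - 6*x^2) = x*(x - 1)*(x^3 + x^2 - 6*x) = x*(x - 2)*(x - 1)*(x^2 + 3*x) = x^2*(x - 2)*(x - 1)*(x + 3)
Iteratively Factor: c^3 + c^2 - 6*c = (c)*(c^2 + c - 6) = c*(c + 3)*(c - 2)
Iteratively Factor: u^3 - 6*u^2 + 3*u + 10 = (u - 2)*(u^2 - 4*u - 5) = (u - 2)*(u + 1)*(u - 5)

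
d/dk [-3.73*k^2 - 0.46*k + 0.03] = -7.46*k - 0.46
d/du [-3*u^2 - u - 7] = -6*u - 1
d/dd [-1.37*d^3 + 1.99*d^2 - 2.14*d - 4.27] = -4.11*d^2 + 3.98*d - 2.14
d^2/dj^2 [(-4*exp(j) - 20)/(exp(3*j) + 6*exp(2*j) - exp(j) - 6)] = (-16*exp(6*j) - 252*exp(5*j) - 1480*exp(4*j) - 3176*exp(3*j) - 1584*exp(2*j) - 2876*exp(j) - 24)*exp(j)/(exp(9*j) + 18*exp(8*j) + 105*exp(7*j) + 162*exp(6*j) - 321*exp(5*j) - 594*exp(4*j) + 323*exp(3*j) + 630*exp(2*j) - 108*exp(j) - 216)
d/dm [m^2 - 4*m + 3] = 2*m - 4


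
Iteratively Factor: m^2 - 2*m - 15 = (m + 3)*(m - 5)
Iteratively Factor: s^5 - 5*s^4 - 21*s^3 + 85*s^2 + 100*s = (s + 4)*(s^4 - 9*s^3 + 15*s^2 + 25*s) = (s + 1)*(s + 4)*(s^3 - 10*s^2 + 25*s) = (s - 5)*(s + 1)*(s + 4)*(s^2 - 5*s) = s*(s - 5)*(s + 1)*(s + 4)*(s - 5)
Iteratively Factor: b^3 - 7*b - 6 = (b + 1)*(b^2 - b - 6) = (b - 3)*(b + 1)*(b + 2)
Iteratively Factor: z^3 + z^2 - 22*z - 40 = (z + 4)*(z^2 - 3*z - 10) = (z + 2)*(z + 4)*(z - 5)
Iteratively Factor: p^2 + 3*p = (p)*(p + 3)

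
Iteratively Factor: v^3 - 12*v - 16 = (v - 4)*(v^2 + 4*v + 4) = (v - 4)*(v + 2)*(v + 2)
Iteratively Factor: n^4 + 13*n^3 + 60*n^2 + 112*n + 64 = (n + 4)*(n^3 + 9*n^2 + 24*n + 16) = (n + 1)*(n + 4)*(n^2 + 8*n + 16) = (n + 1)*(n + 4)^2*(n + 4)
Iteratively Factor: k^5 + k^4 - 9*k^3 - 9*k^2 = (k)*(k^4 + k^3 - 9*k^2 - 9*k) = k*(k + 3)*(k^3 - 2*k^2 - 3*k) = k^2*(k + 3)*(k^2 - 2*k - 3) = k^2*(k + 1)*(k + 3)*(k - 3)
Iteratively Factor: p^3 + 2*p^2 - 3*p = (p - 1)*(p^2 + 3*p) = p*(p - 1)*(p + 3)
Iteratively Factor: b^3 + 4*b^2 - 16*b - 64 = (b + 4)*(b^2 - 16) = (b + 4)^2*(b - 4)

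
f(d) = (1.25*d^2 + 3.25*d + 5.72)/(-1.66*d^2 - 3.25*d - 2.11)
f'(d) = (2.5*d + 3.25)/(-1.66*d^2 - 3.25*d - 2.11) + (3.32*d + 3.25)*(1.25*d^2 + 3.25*d + 5.72)/(-1.66*d^2 - 3.25*d - 2.11)^2 = (1.3325*d^2 + 13.7154*d + 11.7325)/(2.7556*d^4 + 10.79*d^3 + 17.5677*d^2 + 13.715*d + 4.4521)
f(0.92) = -1.50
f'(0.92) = 0.60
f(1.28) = -1.33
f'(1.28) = 0.39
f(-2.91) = -1.02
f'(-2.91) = -0.38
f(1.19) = -1.36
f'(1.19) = 0.43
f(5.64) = -0.87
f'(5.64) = 0.02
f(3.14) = -0.98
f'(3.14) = 0.08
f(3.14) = -0.98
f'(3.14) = 0.08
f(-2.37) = -1.35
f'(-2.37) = -0.95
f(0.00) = -2.71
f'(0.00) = 2.64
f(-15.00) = -0.73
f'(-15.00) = 0.00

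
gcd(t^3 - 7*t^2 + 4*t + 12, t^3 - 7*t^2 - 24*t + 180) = t - 6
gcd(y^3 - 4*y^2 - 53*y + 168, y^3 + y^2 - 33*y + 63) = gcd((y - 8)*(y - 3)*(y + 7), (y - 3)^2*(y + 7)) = y^2 + 4*y - 21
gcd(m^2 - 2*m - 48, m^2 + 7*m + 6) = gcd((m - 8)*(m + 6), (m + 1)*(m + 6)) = m + 6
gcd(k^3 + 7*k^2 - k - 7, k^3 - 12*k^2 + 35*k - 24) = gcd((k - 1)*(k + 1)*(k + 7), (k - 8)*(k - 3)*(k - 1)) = k - 1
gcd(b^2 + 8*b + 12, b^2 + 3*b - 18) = b + 6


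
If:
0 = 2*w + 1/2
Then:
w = -1/4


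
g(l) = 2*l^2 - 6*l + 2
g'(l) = 4*l - 6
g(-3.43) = 46.11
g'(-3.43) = -19.72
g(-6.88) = 137.95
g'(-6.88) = -33.52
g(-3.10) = 39.82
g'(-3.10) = -18.40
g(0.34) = 0.19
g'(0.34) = -4.64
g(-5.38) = 92.17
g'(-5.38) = -27.52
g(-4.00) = 58.00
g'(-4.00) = -22.00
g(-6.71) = 132.31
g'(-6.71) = -32.84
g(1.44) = -2.49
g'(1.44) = -0.24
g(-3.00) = 38.00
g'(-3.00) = -18.00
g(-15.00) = 542.00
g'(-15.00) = -66.00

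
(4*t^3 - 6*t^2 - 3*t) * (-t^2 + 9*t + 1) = -4*t^5 + 42*t^4 - 47*t^3 - 33*t^2 - 3*t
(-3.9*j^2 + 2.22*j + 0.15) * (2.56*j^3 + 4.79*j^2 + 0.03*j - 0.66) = -9.984*j^5 - 12.9978*j^4 + 10.9008*j^3 + 3.3591*j^2 - 1.4607*j - 0.099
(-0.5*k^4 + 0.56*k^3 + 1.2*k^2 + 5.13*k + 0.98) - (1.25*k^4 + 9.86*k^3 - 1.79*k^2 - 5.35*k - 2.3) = -1.75*k^4 - 9.3*k^3 + 2.99*k^2 + 10.48*k + 3.28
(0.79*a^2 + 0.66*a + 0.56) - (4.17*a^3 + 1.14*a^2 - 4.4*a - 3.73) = -4.17*a^3 - 0.35*a^2 + 5.06*a + 4.29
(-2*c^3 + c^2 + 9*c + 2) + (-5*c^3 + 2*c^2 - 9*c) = -7*c^3 + 3*c^2 + 2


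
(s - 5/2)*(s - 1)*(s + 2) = s^3 - 3*s^2/2 - 9*s/2 + 5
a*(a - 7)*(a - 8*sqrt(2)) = a^3 - 8*sqrt(2)*a^2 - 7*a^2 + 56*sqrt(2)*a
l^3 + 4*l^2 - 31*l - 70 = (l - 5)*(l + 2)*(l + 7)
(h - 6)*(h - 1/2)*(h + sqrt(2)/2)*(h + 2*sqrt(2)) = h^4 - 13*h^3/2 + 5*sqrt(2)*h^3/2 - 65*sqrt(2)*h^2/4 + 5*h^2 - 13*h + 15*sqrt(2)*h/2 + 6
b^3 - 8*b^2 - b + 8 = (b - 8)*(b - 1)*(b + 1)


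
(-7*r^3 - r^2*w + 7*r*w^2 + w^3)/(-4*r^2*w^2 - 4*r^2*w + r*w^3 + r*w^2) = (7*r^3 + r^2*w - 7*r*w^2 - w^3)/(r*w*(4*r*w + 4*r - w^2 - w))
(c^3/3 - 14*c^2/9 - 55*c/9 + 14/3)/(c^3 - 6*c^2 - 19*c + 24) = (3*c^2 - 23*c + 14)/(9*(c^2 - 9*c + 8))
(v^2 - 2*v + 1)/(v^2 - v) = (v - 1)/v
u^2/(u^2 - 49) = u^2/(u^2 - 49)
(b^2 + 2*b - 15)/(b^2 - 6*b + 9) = (b + 5)/(b - 3)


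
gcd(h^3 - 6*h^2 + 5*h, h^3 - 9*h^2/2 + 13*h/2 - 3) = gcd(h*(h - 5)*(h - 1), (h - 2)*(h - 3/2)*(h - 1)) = h - 1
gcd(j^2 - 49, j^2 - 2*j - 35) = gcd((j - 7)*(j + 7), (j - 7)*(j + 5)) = j - 7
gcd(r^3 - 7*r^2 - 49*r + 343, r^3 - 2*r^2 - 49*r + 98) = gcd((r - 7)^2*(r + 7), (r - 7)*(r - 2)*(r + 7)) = r^2 - 49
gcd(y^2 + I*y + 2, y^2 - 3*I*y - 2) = y - I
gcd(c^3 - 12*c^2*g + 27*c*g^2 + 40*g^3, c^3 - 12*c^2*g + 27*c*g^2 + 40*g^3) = c^3 - 12*c^2*g + 27*c*g^2 + 40*g^3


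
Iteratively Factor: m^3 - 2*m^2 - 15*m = (m)*(m^2 - 2*m - 15) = m*(m - 5)*(m + 3)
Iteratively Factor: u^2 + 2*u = (u)*(u + 2)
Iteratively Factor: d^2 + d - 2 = (d + 2)*(d - 1)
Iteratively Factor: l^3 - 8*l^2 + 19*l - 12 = (l - 4)*(l^2 - 4*l + 3) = (l - 4)*(l - 1)*(l - 3)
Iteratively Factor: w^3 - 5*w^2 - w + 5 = (w + 1)*(w^2 - 6*w + 5) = (w - 5)*(w + 1)*(w - 1)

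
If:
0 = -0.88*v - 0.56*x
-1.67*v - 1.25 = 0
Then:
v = -0.75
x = 1.18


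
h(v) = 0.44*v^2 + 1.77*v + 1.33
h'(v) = 0.88*v + 1.77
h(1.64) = 5.42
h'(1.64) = 3.21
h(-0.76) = 0.24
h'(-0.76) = 1.10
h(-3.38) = 0.37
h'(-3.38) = -1.20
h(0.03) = 1.38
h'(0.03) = 1.80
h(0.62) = 2.60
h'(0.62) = 2.32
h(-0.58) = 0.45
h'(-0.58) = 1.26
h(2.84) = 9.91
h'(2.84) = 4.27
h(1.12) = 3.86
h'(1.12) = 2.76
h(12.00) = 85.93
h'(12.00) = 12.33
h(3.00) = 10.60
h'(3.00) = 4.41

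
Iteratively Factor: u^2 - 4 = (u - 2)*(u + 2)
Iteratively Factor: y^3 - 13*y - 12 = (y - 4)*(y^2 + 4*y + 3) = (y - 4)*(y + 3)*(y + 1)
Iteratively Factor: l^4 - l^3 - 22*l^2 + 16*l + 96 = (l - 4)*(l^3 + 3*l^2 - 10*l - 24) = (l - 4)*(l + 2)*(l^2 + l - 12) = (l - 4)*(l + 2)*(l + 4)*(l - 3)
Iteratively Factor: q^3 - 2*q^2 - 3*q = (q - 3)*(q^2 + q) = q*(q - 3)*(q + 1)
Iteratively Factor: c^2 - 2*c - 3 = (c + 1)*(c - 3)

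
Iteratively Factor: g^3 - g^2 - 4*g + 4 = (g - 1)*(g^2 - 4) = (g - 1)*(g + 2)*(g - 2)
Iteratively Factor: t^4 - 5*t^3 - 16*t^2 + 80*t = (t)*(t^3 - 5*t^2 - 16*t + 80) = t*(t - 5)*(t^2 - 16) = t*(t - 5)*(t + 4)*(t - 4)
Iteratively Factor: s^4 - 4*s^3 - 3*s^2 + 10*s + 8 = (s - 2)*(s^3 - 2*s^2 - 7*s - 4) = (s - 2)*(s + 1)*(s^2 - 3*s - 4) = (s - 2)*(s + 1)^2*(s - 4)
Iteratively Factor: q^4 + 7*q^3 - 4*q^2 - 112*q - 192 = (q + 4)*(q^3 + 3*q^2 - 16*q - 48) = (q + 4)^2*(q^2 - q - 12) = (q + 3)*(q + 4)^2*(q - 4)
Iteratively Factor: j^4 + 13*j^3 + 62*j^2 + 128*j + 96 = (j + 2)*(j^3 + 11*j^2 + 40*j + 48) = (j + 2)*(j + 4)*(j^2 + 7*j + 12) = (j + 2)*(j + 3)*(j + 4)*(j + 4)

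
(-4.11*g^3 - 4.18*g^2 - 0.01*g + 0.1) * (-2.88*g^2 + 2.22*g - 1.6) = 11.8368*g^5 + 2.9142*g^4 - 2.6748*g^3 + 6.3778*g^2 + 0.238*g - 0.16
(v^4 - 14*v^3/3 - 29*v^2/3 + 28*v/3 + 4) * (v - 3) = v^5 - 23*v^4/3 + 13*v^3/3 + 115*v^2/3 - 24*v - 12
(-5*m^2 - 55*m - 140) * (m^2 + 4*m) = -5*m^4 - 75*m^3 - 360*m^2 - 560*m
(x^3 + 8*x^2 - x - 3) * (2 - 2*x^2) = -2*x^5 - 16*x^4 + 4*x^3 + 22*x^2 - 2*x - 6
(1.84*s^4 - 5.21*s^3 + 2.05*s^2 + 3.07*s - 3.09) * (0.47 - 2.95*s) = -5.428*s^5 + 16.2343*s^4 - 8.4962*s^3 - 8.093*s^2 + 10.5584*s - 1.4523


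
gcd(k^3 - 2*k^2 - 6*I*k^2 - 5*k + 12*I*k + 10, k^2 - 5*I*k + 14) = 1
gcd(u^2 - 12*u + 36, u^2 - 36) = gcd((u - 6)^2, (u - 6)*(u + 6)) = u - 6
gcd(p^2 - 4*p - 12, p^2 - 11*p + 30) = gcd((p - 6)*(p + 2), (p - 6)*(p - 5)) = p - 6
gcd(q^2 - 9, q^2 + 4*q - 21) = q - 3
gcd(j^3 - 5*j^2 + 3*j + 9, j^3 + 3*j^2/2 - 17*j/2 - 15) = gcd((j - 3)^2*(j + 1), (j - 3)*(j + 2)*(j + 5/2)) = j - 3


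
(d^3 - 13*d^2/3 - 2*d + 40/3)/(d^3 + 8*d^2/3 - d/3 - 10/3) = (d^2 - 6*d + 8)/(d^2 + d - 2)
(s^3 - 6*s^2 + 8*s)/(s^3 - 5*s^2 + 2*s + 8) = s/(s + 1)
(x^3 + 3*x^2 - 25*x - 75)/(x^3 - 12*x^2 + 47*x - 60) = (x^2 + 8*x + 15)/(x^2 - 7*x + 12)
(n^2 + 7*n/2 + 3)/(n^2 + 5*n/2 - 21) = (2*n^2 + 7*n + 6)/(2*n^2 + 5*n - 42)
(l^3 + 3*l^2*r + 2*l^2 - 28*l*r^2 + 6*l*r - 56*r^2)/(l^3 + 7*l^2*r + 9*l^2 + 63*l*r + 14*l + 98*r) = (l - 4*r)/(l + 7)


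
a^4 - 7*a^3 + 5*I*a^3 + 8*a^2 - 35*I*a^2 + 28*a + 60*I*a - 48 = (a - 4)*(a - 3)*(a + I)*(a + 4*I)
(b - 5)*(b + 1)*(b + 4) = b^3 - 21*b - 20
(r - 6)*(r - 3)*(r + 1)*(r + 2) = r^4 - 6*r^3 - 7*r^2 + 36*r + 36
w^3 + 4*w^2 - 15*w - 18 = (w - 3)*(w + 1)*(w + 6)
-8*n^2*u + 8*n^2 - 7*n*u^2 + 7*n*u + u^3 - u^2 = (-8*n + u)*(n + u)*(u - 1)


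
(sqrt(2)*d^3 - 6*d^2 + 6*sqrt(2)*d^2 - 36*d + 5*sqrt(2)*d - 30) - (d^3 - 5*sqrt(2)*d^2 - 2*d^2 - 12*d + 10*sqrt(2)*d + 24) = -d^3 + sqrt(2)*d^3 - 4*d^2 + 11*sqrt(2)*d^2 - 24*d - 5*sqrt(2)*d - 54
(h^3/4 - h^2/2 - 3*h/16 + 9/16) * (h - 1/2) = h^4/4 - 5*h^3/8 + h^2/16 + 21*h/32 - 9/32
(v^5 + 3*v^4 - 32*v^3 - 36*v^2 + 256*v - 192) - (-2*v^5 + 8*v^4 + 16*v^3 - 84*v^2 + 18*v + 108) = 3*v^5 - 5*v^4 - 48*v^3 + 48*v^2 + 238*v - 300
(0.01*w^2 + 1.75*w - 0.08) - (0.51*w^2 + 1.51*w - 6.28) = -0.5*w^2 + 0.24*w + 6.2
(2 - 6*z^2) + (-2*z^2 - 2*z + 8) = -8*z^2 - 2*z + 10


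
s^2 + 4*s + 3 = (s + 1)*(s + 3)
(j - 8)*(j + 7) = j^2 - j - 56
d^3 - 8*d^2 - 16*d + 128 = (d - 8)*(d - 4)*(d + 4)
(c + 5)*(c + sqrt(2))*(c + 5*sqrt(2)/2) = c^3 + 7*sqrt(2)*c^2/2 + 5*c^2 + 5*c + 35*sqrt(2)*c/2 + 25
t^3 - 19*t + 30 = (t - 3)*(t - 2)*(t + 5)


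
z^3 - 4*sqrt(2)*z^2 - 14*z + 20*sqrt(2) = (z - 5*sqrt(2))*(z - sqrt(2))*(z + 2*sqrt(2))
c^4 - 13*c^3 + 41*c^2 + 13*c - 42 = (c - 7)*(c - 6)*(c - 1)*(c + 1)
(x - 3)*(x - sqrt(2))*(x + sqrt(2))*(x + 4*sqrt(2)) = x^4 - 3*x^3 + 4*sqrt(2)*x^3 - 12*sqrt(2)*x^2 - 2*x^2 - 8*sqrt(2)*x + 6*x + 24*sqrt(2)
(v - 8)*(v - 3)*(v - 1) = v^3 - 12*v^2 + 35*v - 24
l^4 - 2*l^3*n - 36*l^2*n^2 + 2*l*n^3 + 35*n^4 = (l - 7*n)*(l - n)*(l + n)*(l + 5*n)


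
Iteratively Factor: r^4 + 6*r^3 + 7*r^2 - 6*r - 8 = (r + 2)*(r^3 + 4*r^2 - r - 4) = (r - 1)*(r + 2)*(r^2 + 5*r + 4) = (r - 1)*(r + 2)*(r + 4)*(r + 1)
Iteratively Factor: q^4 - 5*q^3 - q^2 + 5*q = (q - 1)*(q^3 - 4*q^2 - 5*q) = (q - 1)*(q + 1)*(q^2 - 5*q) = q*(q - 1)*(q + 1)*(q - 5)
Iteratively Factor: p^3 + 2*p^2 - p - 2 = (p - 1)*(p^2 + 3*p + 2) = (p - 1)*(p + 1)*(p + 2)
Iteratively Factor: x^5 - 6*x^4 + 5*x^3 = (x - 5)*(x^4 - x^3) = (x - 5)*(x - 1)*(x^3) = x*(x - 5)*(x - 1)*(x^2) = x^2*(x - 5)*(x - 1)*(x)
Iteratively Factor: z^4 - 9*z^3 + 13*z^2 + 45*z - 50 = (z - 5)*(z^3 - 4*z^2 - 7*z + 10) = (z - 5)*(z - 1)*(z^2 - 3*z - 10) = (z - 5)^2*(z - 1)*(z + 2)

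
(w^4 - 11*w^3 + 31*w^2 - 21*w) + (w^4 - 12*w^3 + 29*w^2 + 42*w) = 2*w^4 - 23*w^3 + 60*w^2 + 21*w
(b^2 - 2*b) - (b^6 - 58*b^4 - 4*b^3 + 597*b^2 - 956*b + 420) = -b^6 + 58*b^4 + 4*b^3 - 596*b^2 + 954*b - 420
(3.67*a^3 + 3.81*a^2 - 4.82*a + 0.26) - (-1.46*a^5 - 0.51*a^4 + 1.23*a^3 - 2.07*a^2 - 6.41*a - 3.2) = 1.46*a^5 + 0.51*a^4 + 2.44*a^3 + 5.88*a^2 + 1.59*a + 3.46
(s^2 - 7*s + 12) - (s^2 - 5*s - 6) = 18 - 2*s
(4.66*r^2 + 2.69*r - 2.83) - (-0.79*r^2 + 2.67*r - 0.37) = 5.45*r^2 + 0.02*r - 2.46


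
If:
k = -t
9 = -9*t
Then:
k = 1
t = -1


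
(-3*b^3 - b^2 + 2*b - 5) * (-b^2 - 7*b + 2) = 3*b^5 + 22*b^4 - b^3 - 11*b^2 + 39*b - 10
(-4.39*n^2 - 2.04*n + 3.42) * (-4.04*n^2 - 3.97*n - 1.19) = 17.7356*n^4 + 25.6699*n^3 - 0.493900000000001*n^2 - 11.1498*n - 4.0698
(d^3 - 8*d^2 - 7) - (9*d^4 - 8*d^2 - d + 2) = -9*d^4 + d^3 + d - 9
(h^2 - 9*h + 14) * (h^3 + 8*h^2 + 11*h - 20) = h^5 - h^4 - 47*h^3 - 7*h^2 + 334*h - 280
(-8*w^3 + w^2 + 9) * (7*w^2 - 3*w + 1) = -56*w^5 + 31*w^4 - 11*w^3 + 64*w^2 - 27*w + 9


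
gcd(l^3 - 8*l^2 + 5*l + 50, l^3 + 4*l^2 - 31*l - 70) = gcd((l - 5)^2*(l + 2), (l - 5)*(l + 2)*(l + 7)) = l^2 - 3*l - 10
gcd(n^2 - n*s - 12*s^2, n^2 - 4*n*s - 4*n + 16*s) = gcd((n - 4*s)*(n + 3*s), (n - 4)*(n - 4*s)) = -n + 4*s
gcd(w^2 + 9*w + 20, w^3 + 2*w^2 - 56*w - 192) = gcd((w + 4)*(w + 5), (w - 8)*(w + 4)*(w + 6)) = w + 4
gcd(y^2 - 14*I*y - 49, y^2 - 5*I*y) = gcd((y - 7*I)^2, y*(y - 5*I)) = 1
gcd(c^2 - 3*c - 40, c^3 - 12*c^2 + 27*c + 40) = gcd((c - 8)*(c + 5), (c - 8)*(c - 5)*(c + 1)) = c - 8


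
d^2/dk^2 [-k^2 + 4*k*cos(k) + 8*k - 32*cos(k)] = -4*k*cos(k) - 8*sin(k) + 32*cos(k) - 2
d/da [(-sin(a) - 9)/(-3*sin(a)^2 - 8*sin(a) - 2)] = (-54*sin(a) + 3*cos(a)^2 - 73)*cos(a)/(3*sin(a)^2 + 8*sin(a) + 2)^2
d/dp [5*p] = 5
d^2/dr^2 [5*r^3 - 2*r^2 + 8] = 30*r - 4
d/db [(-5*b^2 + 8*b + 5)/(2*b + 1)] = 2*(-5*b^2 - 5*b - 1)/(4*b^2 + 4*b + 1)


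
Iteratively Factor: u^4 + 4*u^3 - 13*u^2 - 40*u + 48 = (u - 3)*(u^3 + 7*u^2 + 8*u - 16) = (u - 3)*(u - 1)*(u^2 + 8*u + 16) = (u - 3)*(u - 1)*(u + 4)*(u + 4)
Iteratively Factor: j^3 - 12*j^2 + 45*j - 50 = (j - 2)*(j^2 - 10*j + 25) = (j - 5)*(j - 2)*(j - 5)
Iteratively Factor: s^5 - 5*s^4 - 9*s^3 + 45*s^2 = (s - 3)*(s^4 - 2*s^3 - 15*s^2) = (s - 5)*(s - 3)*(s^3 + 3*s^2) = s*(s - 5)*(s - 3)*(s^2 + 3*s) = s^2*(s - 5)*(s - 3)*(s + 3)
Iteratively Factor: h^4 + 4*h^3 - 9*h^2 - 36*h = (h)*(h^3 + 4*h^2 - 9*h - 36) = h*(h - 3)*(h^2 + 7*h + 12) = h*(h - 3)*(h + 3)*(h + 4)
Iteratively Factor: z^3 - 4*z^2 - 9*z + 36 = (z + 3)*(z^2 - 7*z + 12) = (z - 4)*(z + 3)*(z - 3)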